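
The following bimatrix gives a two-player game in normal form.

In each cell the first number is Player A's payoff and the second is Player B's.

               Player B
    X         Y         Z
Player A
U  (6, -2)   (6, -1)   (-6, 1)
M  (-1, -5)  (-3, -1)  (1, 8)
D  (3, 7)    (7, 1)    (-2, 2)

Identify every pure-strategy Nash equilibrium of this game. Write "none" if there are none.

(U, X): Player B can switch to Y (-2 → -1). Not NE.
(U, Y): Player A can switch to D (6 → 7). Not NE.
(U, Z): Player A can switch to M (-6 → 1). Not NE.
(M, X): Player A can switch to U (-1 → 6). Not NE.
(M, Y): Player A can switch to U (-3 → 6). Not NE.
(M, Z): Player A gets 1, best alternative -2; Player B gets 8, best alternative -1. No profitable deviation — NE.
(D, X): Player A can switch to U (3 → 6). Not NE.
(D, Y): Player B can switch to X (1 → 7). Not NE.
(D, Z): Player A can switch to M (-2 → 1). Not NE.

Pure NE: (M, Z)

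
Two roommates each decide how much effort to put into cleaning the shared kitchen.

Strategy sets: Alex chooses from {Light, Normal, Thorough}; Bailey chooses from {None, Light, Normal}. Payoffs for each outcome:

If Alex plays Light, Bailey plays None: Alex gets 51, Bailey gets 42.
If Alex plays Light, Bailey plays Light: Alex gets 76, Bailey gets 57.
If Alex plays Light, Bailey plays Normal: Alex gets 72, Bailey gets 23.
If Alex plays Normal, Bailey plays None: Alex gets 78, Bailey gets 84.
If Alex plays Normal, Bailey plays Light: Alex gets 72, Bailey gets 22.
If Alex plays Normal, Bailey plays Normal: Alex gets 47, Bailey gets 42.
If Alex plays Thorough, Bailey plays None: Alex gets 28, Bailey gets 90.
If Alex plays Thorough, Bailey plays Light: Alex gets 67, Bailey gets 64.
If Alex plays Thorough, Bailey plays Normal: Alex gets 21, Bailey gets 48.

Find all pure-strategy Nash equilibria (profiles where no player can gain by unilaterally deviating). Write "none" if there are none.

(Light, Light); (Normal, None)

Alex against None: payoffs 51, 78, 28 → best response Normal.
Alex against Light: payoffs 76, 72, 67 → best response Light.
Alex against Normal: payoffs 72, 47, 21 → best response Light.
Bailey against Light: payoffs 42, 57, 23 → best response Light.
Bailey against Normal: payoffs 84, 22, 42 → best response None.
Bailey against Thorough: payoffs 90, 64, 48 → best response None.
Mutual best responses: (Light, Light); (Normal, None).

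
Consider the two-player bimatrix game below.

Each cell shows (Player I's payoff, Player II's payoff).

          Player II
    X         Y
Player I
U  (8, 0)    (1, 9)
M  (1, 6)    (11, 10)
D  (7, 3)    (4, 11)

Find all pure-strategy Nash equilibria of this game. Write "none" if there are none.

Check each profile: it is a Nash equilibrium iff no player can strictly gain by switching unilaterally.
(U, X): Player II can switch to Y (0 → 9). Not NE.
(U, Y): Player I can switch to M (1 → 11). Not NE.
(M, X): Player I can switch to U (1 → 8). Not NE.
(M, Y): Player I gets 11, best alternative 4; Player II gets 10, best alternative 6. No profitable deviation — NE.
(D, X): Player I can switch to U (7 → 8). Not NE.
(D, Y): Player I can switch to M (4 → 11). Not NE.

(M, Y)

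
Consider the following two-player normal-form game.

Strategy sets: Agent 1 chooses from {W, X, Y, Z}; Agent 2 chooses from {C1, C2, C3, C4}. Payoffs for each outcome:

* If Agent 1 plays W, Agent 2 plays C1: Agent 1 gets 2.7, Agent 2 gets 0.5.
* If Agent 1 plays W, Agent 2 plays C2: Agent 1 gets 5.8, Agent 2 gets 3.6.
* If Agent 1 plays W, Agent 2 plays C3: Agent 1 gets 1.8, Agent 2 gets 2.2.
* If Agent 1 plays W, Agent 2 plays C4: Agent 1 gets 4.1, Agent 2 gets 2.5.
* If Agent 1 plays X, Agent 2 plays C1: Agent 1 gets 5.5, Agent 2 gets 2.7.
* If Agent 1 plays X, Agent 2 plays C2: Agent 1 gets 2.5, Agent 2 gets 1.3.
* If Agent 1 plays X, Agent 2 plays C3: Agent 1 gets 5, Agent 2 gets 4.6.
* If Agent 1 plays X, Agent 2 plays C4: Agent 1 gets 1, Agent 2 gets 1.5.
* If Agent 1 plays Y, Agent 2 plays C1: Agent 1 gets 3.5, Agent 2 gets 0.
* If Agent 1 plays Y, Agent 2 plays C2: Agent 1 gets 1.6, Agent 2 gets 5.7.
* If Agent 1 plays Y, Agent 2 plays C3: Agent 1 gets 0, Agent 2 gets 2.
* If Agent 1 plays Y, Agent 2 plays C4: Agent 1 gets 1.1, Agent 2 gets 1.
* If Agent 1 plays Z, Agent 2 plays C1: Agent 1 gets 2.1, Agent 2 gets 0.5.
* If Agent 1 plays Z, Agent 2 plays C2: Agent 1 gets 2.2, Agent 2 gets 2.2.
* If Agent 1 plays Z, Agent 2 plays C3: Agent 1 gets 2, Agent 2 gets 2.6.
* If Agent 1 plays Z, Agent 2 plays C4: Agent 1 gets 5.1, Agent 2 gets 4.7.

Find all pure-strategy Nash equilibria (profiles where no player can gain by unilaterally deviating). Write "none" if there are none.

(W, C1): Agent 1 can switch to X (2.7 → 5.5). Not NE.
(W, C2): Agent 1 gets 5.8, best alternative 2.5; Agent 2 gets 3.6, best alternative 2.5. No profitable deviation — NE.
(W, C3): Agent 1 can switch to X (1.8 → 5). Not NE.
(W, C4): Agent 1 can switch to Z (4.1 → 5.1). Not NE.
(X, C1): Agent 2 can switch to C3 (2.7 → 4.6). Not NE.
(X, C2): Agent 1 can switch to W (2.5 → 5.8). Not NE.
(X, C3): Agent 1 gets 5, best alternative 2; Agent 2 gets 4.6, best alternative 2.7. No profitable deviation — NE.
(X, C4): Agent 1 can switch to W (1 → 4.1). Not NE.
(Y, C1): Agent 1 can switch to X (3.5 → 5.5). Not NE.
(Y, C2): Agent 1 can switch to W (1.6 → 5.8). Not NE.
(Y, C3): Agent 1 can switch to W (0 → 1.8). Not NE.
(Y, C4): Agent 1 can switch to W (1.1 → 4.1). Not NE.
(Z, C1): Agent 1 can switch to W (2.1 → 2.7). Not NE.
(Z, C2): Agent 1 can switch to W (2.2 → 5.8). Not NE.
(Z, C4): Agent 1 gets 5.1, best alternative 4.1; Agent 2 gets 4.7, best alternative 2.6. No profitable deviation — NE.
(The remaining 1 profile has a profitable deviation by the same check.)

(W, C2) and (X, C3) and (Z, C4)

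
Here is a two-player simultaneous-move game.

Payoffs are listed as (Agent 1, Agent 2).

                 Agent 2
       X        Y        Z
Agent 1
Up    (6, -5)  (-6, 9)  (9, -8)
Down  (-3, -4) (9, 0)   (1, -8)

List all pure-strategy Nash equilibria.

Agent 1 against X: payoffs 6, -3 → best response Up.
Agent 1 against Y: payoffs -6, 9 → best response Down.
Agent 1 against Z: payoffs 9, 1 → best response Up.
Agent 2 against Up: payoffs -5, 9, -8 → best response Y.
Agent 2 against Down: payoffs -4, 0, -8 → best response Y.
Mutual best responses: (Down, Y).

(Down, Y)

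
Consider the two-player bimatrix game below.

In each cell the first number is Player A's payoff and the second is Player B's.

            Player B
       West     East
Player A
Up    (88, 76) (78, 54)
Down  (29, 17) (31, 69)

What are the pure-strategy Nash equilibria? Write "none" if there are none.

(Up, West)

Player A against West: payoffs 88, 29 → best response Up.
Player A against East: payoffs 78, 31 → best response Up.
Player B against Up: payoffs 76, 54 → best response West.
Player B against Down: payoffs 17, 69 → best response East.
Mutual best responses: (Up, West).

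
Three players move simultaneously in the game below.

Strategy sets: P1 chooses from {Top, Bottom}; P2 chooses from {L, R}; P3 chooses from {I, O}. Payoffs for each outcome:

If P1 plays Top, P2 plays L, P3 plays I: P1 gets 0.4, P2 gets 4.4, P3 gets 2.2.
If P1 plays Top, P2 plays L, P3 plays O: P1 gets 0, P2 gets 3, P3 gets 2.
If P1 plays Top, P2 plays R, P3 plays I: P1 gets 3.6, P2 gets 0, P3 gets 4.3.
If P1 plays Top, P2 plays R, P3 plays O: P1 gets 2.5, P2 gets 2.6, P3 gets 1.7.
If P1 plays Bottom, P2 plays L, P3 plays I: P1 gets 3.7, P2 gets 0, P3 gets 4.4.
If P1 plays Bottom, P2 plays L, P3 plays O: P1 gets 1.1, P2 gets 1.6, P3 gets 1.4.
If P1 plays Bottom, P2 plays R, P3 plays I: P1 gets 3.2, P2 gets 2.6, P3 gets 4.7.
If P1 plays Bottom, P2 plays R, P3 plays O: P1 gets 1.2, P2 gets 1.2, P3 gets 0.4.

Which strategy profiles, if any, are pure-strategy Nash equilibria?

No pure-strategy Nash equilibrium.

(Top, L, I): P1 can switch to Bottom (0.4 → 3.7). Not NE.
(Top, L, O): P1 can switch to Bottom (0 → 1.1). Not NE.
(Top, R, I): P2 can switch to L (0 → 4.4). Not NE.
(Top, R, O): P2 can switch to L (2.6 → 3). Not NE.
(Bottom, L, I): P2 can switch to R (0 → 2.6). Not NE.
(Bottom, L, O): P3 can switch to I (1.4 → 4.4). Not NE.
(Bottom, R, I): P1 can switch to Top (3.2 → 3.6). Not NE.
(Bottom, R, O): P1 can switch to Top (1.2 → 2.5). Not NE.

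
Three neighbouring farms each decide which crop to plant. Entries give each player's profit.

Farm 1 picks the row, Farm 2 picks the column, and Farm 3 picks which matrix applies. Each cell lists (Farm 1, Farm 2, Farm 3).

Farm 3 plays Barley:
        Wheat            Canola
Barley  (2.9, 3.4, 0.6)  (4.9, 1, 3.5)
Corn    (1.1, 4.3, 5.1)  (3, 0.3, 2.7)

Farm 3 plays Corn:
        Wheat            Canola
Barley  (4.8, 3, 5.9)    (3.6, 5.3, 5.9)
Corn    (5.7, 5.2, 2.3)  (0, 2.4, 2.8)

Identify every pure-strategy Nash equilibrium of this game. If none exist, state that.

Pure NE: (Barley, Canola, Corn)

(Barley, Wheat, Barley): Farm 3 can switch to Corn (0.6 → 5.9). Not NE.
(Barley, Wheat, Corn): Farm 1 can switch to Corn (4.8 → 5.7). Not NE.
(Barley, Canola, Barley): Farm 2 can switch to Wheat (1 → 3.4). Not NE.
(Barley, Canola, Corn): Farm 1 gets 3.6, best alternative 0; Farm 2 gets 5.3, best alternative 3; Farm 3 gets 5.9, best alternative 3.5. No profitable deviation — NE.
(Corn, Wheat, Barley): Farm 1 can switch to Barley (1.1 → 2.9). Not NE.
(Corn, Wheat, Corn): Farm 3 can switch to Barley (2.3 → 5.1). Not NE.
(Corn, Canola, Barley): Farm 1 can switch to Barley (3 → 4.9). Not NE.
(Corn, Canola, Corn): Farm 1 can switch to Barley (0 → 3.6). Not NE.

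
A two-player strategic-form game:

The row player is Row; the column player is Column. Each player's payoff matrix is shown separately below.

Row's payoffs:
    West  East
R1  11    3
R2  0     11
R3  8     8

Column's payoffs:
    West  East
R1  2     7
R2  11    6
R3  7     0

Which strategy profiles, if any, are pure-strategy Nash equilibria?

Check each profile: it is a Nash equilibrium iff no player can strictly gain by switching unilaterally.
(R1, West): Column can switch to East (2 → 7). Not NE.
(R1, East): Row can switch to R2 (3 → 11). Not NE.
(R2, West): Row can switch to R1 (0 → 11). Not NE.
(R2, East): Column can switch to West (6 → 11). Not NE.
(R3, West): Row can switch to R1 (8 → 11). Not NE.
(R3, East): Row can switch to R2 (8 → 11). Not NE.

No pure-strategy Nash equilibrium.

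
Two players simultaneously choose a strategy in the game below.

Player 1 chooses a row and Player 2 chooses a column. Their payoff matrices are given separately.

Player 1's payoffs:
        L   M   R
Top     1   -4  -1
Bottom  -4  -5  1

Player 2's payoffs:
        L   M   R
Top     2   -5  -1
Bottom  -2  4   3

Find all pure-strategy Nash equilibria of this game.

Player 1 against L: payoffs 1, -4 → best response Top.
Player 1 against M: payoffs -4, -5 → best response Top.
Player 1 against R: payoffs -1, 1 → best response Bottom.
Player 2 against Top: payoffs 2, -5, -1 → best response L.
Player 2 against Bottom: payoffs -2, 4, 3 → best response M.
Mutual best responses: (Top, L).

(Top, L)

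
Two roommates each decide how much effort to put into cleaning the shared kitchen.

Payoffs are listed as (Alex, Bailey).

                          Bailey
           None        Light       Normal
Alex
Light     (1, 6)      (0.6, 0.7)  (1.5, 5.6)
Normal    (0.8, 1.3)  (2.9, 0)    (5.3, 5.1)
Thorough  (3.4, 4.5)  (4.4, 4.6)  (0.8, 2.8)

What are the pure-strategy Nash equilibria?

Alex against None: payoffs 1, 0.8, 3.4 → best response Thorough.
Alex against Light: payoffs 0.6, 2.9, 4.4 → best response Thorough.
Alex against Normal: payoffs 1.5, 5.3, 0.8 → best response Normal.
Bailey against Light: payoffs 6, 0.7, 5.6 → best response None.
Bailey against Normal: payoffs 1.3, 0, 5.1 → best response Normal.
Bailey against Thorough: payoffs 4.5, 4.6, 2.8 → best response Light.
Mutual best responses: (Normal, Normal); (Thorough, Light).

The pure Nash equilibria are (Normal, Normal); (Thorough, Light).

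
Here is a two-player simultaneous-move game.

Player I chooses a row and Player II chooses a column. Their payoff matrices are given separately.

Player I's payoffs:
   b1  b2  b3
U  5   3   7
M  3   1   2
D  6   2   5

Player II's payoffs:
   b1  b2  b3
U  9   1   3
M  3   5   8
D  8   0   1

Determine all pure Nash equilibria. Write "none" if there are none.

Player I against b1: payoffs 5, 3, 6 → best response D.
Player I against b2: payoffs 3, 1, 2 → best response U.
Player I against b3: payoffs 7, 2, 5 → best response U.
Player II against U: payoffs 9, 1, 3 → best response b1.
Player II against M: payoffs 3, 5, 8 → best response b3.
Player II against D: payoffs 8, 0, 1 → best response b1.
Mutual best responses: (D, b1).

Pure NE: (D, b1)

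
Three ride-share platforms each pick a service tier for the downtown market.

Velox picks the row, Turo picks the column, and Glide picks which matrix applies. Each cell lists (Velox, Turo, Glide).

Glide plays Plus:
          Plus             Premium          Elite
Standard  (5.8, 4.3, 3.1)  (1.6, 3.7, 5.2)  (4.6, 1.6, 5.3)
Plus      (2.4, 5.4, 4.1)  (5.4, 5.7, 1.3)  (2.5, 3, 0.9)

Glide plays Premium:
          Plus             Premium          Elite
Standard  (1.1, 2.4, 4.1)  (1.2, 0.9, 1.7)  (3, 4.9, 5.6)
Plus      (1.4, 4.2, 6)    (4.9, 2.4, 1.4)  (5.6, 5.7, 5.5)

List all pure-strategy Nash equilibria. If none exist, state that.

(Standard, Plus, Plus): Glide can switch to Premium (3.1 → 4.1). Not NE.
(Standard, Plus, Premium): Velox can switch to Plus (1.1 → 1.4). Not NE.
(Standard, Premium, Plus): Velox can switch to Plus (1.6 → 5.4). Not NE.
(Standard, Premium, Premium): Velox can switch to Plus (1.2 → 4.9). Not NE.
(Standard, Elite, Plus): Turo can switch to Plus (1.6 → 4.3). Not NE.
(Standard, Elite, Premium): Velox can switch to Plus (3 → 5.6). Not NE.
(Plus, Elite, Premium): Velox gets 5.6, best alternative 3; Turo gets 5.7, best alternative 4.2; Glide gets 5.5, best alternative 0.9. No profitable deviation — NE.
(The remaining 5 profiles each have a profitable deviation by the same check.)

(Plus, Elite, Premium)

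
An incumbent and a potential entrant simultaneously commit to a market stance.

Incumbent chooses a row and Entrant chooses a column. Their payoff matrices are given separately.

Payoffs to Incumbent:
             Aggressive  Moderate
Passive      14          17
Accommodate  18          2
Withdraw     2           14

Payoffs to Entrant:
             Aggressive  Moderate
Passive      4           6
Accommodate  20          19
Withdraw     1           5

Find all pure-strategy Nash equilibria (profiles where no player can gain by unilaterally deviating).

The pure Nash equilibria are (Passive, Moderate), (Accommodate, Aggressive).

Incumbent against Aggressive: payoffs 14, 18, 2 → best response Accommodate.
Incumbent against Moderate: payoffs 17, 2, 14 → best response Passive.
Entrant against Passive: payoffs 4, 6 → best response Moderate.
Entrant against Accommodate: payoffs 20, 19 → best response Aggressive.
Entrant against Withdraw: payoffs 1, 5 → best response Moderate.
Mutual best responses: (Passive, Moderate); (Accommodate, Aggressive).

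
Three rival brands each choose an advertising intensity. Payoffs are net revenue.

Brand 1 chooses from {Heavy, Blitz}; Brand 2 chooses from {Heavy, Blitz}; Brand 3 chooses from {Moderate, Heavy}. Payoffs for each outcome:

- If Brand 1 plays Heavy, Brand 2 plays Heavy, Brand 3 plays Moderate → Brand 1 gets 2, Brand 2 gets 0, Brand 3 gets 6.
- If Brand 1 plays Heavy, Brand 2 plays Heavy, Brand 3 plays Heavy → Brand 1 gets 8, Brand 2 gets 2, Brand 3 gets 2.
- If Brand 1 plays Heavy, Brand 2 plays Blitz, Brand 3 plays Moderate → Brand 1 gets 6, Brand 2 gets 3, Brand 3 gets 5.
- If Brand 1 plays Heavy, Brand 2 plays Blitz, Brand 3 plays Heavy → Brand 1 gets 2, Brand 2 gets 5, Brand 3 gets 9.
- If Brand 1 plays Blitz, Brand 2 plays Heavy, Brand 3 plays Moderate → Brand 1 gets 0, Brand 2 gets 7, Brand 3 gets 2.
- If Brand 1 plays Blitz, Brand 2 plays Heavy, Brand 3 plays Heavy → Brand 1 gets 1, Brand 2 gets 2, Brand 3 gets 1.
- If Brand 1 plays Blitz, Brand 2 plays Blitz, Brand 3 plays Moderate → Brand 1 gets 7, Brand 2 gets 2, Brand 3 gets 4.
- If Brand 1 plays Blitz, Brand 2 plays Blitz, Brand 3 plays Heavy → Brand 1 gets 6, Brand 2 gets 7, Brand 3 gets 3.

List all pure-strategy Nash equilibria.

This game has no pure Nash equilibrium.

(Heavy, Heavy, Moderate): Brand 2 can switch to Blitz (0 → 3). Not NE.
(Heavy, Heavy, Heavy): Brand 2 can switch to Blitz (2 → 5). Not NE.
(Heavy, Blitz, Moderate): Brand 1 can switch to Blitz (6 → 7). Not NE.
(Heavy, Blitz, Heavy): Brand 1 can switch to Blitz (2 → 6). Not NE.
(Blitz, Heavy, Moderate): Brand 1 can switch to Heavy (0 → 2). Not NE.
(Blitz, Heavy, Heavy): Brand 1 can switch to Heavy (1 → 8). Not NE.
(Blitz, Blitz, Moderate): Brand 2 can switch to Heavy (2 → 7). Not NE.
(Blitz, Blitz, Heavy): Brand 3 can switch to Moderate (3 → 4). Not NE.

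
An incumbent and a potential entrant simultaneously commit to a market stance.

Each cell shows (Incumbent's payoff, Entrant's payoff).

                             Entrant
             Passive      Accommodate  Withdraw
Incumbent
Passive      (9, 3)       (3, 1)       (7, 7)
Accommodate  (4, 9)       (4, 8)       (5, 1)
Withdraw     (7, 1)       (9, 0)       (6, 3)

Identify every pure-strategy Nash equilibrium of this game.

The unique pure-strategy Nash equilibrium is (Passive, Withdraw).

Check each profile: it is a Nash equilibrium iff no player can strictly gain by switching unilaterally.
(Passive, Passive): Entrant can switch to Withdraw (3 → 7). Not NE.
(Passive, Accommodate): Incumbent can switch to Accommodate (3 → 4). Not NE.
(Passive, Withdraw): Incumbent gets 7, best alternative 6; Entrant gets 7, best alternative 3. No profitable deviation — NE.
(Accommodate, Passive): Incumbent can switch to Passive (4 → 9). Not NE.
(Accommodate, Accommodate): Incumbent can switch to Withdraw (4 → 9). Not NE.
(Accommodate, Withdraw): Incumbent can switch to Passive (5 → 7). Not NE.
(Withdraw, Passive): Incumbent can switch to Passive (7 → 9). Not NE.
(Withdraw, Accommodate): Entrant can switch to Passive (0 → 1). Not NE.
(Withdraw, Withdraw): Incumbent can switch to Passive (6 → 7). Not NE.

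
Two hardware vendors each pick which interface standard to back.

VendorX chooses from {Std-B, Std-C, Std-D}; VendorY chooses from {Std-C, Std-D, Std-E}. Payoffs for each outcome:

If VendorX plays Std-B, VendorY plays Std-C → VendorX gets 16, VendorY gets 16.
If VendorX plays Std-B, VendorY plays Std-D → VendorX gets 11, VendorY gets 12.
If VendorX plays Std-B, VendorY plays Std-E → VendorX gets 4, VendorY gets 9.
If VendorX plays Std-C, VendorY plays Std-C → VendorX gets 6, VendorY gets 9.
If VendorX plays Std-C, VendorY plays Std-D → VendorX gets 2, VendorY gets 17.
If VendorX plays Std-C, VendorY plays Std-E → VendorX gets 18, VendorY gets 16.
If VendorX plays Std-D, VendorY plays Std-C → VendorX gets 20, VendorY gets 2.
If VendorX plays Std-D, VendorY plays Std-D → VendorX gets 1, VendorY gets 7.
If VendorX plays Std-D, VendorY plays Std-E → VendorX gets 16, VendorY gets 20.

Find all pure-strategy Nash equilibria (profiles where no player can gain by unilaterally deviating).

VendorX against Std-C: payoffs 16, 6, 20 → best response Std-D.
VendorX against Std-D: payoffs 11, 2, 1 → best response Std-B.
VendorX against Std-E: payoffs 4, 18, 16 → best response Std-C.
VendorY against Std-B: payoffs 16, 12, 9 → best response Std-C.
VendorY against Std-C: payoffs 9, 17, 16 → best response Std-D.
VendorY against Std-D: payoffs 2, 7, 20 → best response Std-E.
No profile is a mutual best response for all players.

There is no pure-strategy Nash equilibrium.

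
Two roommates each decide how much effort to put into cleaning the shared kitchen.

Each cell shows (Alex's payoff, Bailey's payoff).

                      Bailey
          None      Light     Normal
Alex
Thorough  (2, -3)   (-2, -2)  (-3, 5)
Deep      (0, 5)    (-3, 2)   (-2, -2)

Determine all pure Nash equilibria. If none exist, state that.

Alex against None: payoffs 2, 0 → best response Thorough.
Alex against Light: payoffs -2, -3 → best response Thorough.
Alex against Normal: payoffs -3, -2 → best response Deep.
Bailey against Thorough: payoffs -3, -2, 5 → best response Normal.
Bailey against Deep: payoffs 5, 2, -2 → best response None.
No profile is a mutual best response for all players.

This game has no pure Nash equilibrium.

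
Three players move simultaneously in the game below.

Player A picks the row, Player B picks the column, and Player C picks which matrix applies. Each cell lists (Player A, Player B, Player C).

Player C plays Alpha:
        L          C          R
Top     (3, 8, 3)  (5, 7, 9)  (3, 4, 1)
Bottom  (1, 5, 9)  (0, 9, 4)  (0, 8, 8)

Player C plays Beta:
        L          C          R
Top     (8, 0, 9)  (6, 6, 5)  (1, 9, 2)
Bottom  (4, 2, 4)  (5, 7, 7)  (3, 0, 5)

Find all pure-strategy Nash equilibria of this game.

none

(Top, L, Alpha): Player C can switch to Beta (3 → 9). Not NE.
(Top, L, Beta): Player B can switch to C (0 → 6). Not NE.
(Top, C, Alpha): Player B can switch to L (7 → 8). Not NE.
(Top, C, Beta): Player B can switch to R (6 → 9). Not NE.
(Top, R, Alpha): Player B can switch to L (4 → 8). Not NE.
(Top, R, Beta): Player A can switch to Bottom (1 → 3). Not NE.
(Bottom, L, Alpha): Player A can switch to Top (1 → 3). Not NE.
(Bottom, L, Beta): Player A can switch to Top (4 → 8). Not NE.
(The remaining 4 profiles each have a profitable deviation by the same check.)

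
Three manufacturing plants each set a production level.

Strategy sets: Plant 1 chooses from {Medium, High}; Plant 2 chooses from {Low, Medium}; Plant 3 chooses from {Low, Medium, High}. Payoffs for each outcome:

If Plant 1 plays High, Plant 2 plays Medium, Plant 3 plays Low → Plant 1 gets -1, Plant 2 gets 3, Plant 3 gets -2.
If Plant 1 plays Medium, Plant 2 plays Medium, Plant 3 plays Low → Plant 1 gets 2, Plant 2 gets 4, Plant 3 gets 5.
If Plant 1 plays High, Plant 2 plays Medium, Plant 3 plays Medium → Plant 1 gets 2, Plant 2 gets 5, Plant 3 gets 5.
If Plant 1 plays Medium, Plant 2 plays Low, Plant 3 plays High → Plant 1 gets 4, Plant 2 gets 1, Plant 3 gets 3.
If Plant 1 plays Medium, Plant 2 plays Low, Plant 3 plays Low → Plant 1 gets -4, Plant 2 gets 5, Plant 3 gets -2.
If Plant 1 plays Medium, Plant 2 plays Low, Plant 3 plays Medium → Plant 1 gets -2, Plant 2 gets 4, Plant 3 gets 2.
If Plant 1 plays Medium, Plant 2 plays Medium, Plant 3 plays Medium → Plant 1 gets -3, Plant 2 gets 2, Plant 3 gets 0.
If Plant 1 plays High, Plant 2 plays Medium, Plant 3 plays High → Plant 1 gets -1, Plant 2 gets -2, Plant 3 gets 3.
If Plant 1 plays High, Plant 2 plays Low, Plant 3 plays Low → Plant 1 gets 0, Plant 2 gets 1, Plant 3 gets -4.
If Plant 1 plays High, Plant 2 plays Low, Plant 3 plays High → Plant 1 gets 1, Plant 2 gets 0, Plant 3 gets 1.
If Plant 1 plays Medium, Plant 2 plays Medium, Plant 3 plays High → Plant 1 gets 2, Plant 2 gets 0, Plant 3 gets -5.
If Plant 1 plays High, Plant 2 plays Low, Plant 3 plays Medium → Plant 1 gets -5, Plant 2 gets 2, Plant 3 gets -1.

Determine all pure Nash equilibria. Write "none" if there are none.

The pure Nash equilibria are (Medium, Low, High); (High, Medium, Medium).

Mark each player's best response to every combination of opponents' strategies; a profile where every player is best-responding is a pure Nash equilibrium.
Plant 1 against (Low, Low): payoffs -4, 0 → best response High.
Plant 1 against (Low, Medium): payoffs -2, -5 → best response Medium.
Plant 1 against (Low, High): payoffs 4, 1 → best response Medium.
Plant 1 against (Medium, Low): payoffs 2, -1 → best response Medium.
Plant 1 against (Medium, Medium): payoffs -3, 2 → best response High.
Plant 1 against (Medium, High): payoffs 2, -1 → best response Medium.
Plant 2 against (Medium, Low): payoffs 5, 4 → best response Low.
Plant 2 against (Medium, Medium): payoffs 4, 2 → best response Low.
Plant 2 against (Medium, High): payoffs 1, 0 → best response Low.
Plant 2 against (High, Low): payoffs 1, 3 → best response Medium.
Plant 2 against (High, Medium): payoffs 2, 5 → best response Medium.
Plant 2 against (High, High): payoffs 0, -2 → best response Low.
Plant 3 against (Medium, Low): payoffs -2, 2, 3 → best response High.
Plant 3 against (Medium, Medium): payoffs 5, 0, -5 → best response Low.
Plant 3 against (High, Low): payoffs -4, -1, 1 → best response High.
Plant 3 against (High, Medium): payoffs -2, 5, 3 → best response Medium.
Mutual best responses: (Medium, Low, High); (High, Medium, Medium).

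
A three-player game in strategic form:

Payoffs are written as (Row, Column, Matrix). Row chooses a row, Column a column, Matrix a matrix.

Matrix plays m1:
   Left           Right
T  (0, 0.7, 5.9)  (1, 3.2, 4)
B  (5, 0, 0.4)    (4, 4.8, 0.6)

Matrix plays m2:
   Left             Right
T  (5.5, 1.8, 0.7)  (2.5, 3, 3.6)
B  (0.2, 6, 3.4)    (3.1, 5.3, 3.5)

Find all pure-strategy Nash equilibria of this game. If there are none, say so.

(T, Left, m1): Row can switch to B (0 → 5). Not NE.
(T, Left, m2): Column can switch to Right (1.8 → 3). Not NE.
(T, Right, m1): Row can switch to B (1 → 4). Not NE.
(T, Right, m2): Row can switch to B (2.5 → 3.1). Not NE.
(B, Left, m1): Column can switch to Right (0 → 4.8). Not NE.
(B, Left, m2): Row can switch to T (0.2 → 5.5). Not NE.
(B, Right, m1): Matrix can switch to m2 (0.6 → 3.5). Not NE.
(B, Right, m2): Column can switch to Left (5.3 → 6). Not NE.

No pure-strategy Nash equilibrium.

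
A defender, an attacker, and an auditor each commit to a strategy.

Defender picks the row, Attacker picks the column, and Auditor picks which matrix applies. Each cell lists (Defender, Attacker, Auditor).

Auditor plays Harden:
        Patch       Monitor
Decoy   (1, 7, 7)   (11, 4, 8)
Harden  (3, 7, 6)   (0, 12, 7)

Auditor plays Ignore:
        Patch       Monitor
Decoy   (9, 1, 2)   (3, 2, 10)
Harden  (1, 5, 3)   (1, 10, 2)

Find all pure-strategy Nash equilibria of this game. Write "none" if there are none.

Check each profile: it is a Nash equilibrium iff no player can strictly gain by switching unilaterally.
(Decoy, Patch, Harden): Defender can switch to Harden (1 → 3). Not NE.
(Decoy, Patch, Ignore): Attacker can switch to Monitor (1 → 2). Not NE.
(Decoy, Monitor, Harden): Attacker can switch to Patch (4 → 7). Not NE.
(Decoy, Monitor, Ignore): Defender gets 3, best alternative 1; Attacker gets 2, best alternative 1; Auditor gets 10, best alternative 8. No profitable deviation — NE.
(Harden, Patch, Harden): Attacker can switch to Monitor (7 → 12). Not NE.
(Harden, Patch, Ignore): Defender can switch to Decoy (1 → 9). Not NE.
(Harden, Monitor, Harden): Defender can switch to Decoy (0 → 11). Not NE.
(The remaining 1 profile has a profitable deviation by the same check.)

(Decoy, Monitor, Ignore)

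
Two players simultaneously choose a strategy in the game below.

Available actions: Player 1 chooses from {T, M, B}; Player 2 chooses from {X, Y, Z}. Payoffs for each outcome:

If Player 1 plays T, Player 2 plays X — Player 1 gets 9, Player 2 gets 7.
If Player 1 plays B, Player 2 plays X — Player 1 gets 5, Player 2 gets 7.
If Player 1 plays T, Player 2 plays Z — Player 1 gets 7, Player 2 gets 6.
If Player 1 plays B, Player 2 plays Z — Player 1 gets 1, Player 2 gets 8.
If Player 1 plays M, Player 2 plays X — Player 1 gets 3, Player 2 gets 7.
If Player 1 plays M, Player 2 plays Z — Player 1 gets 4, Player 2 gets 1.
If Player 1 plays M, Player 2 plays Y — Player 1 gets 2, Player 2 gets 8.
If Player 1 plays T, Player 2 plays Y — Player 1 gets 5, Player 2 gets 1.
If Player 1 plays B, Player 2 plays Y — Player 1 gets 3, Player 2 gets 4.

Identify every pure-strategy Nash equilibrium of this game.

(T, X): Player 1 gets 9, best alternative 5; Player 2 gets 7, best alternative 6. No profitable deviation — NE.
(T, Y): Player 2 can switch to X (1 → 7). Not NE.
(T, Z): Player 2 can switch to X (6 → 7). Not NE.
(M, X): Player 1 can switch to T (3 → 9). Not NE.
(M, Y): Player 1 can switch to T (2 → 5). Not NE.
(M, Z): Player 1 can switch to T (4 → 7). Not NE.
(B, X): Player 1 can switch to T (5 → 9). Not NE.
(B, Y): Player 1 can switch to T (3 → 5). Not NE.
(B, Z): Player 1 can switch to T (1 → 7). Not NE.

(T, X)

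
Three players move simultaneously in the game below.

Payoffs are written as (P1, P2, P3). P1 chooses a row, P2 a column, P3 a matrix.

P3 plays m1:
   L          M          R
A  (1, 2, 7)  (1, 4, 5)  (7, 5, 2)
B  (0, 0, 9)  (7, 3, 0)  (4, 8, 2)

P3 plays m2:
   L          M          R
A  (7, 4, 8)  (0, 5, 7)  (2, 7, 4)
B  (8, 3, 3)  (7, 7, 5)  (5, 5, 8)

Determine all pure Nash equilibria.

The unique pure-strategy Nash equilibrium is (B, M, m2).

P1 against (L, m1): payoffs 1, 0 → best response A.
P1 against (L, m2): payoffs 7, 8 → best response B.
P1 against (M, m1): payoffs 1, 7 → best response B.
P1 against (M, m2): payoffs 0, 7 → best response B.
P1 against (R, m1): payoffs 7, 4 → best response A.
P1 against (R, m2): payoffs 2, 5 → best response B.
P2 against (A, m1): payoffs 2, 4, 5 → best response R.
P2 against (A, m2): payoffs 4, 5, 7 → best response R.
P2 against (B, m1): payoffs 0, 3, 8 → best response R.
P2 against (B, m2): payoffs 3, 7, 5 → best response M.
P3 against (A, L): payoffs 7, 8 → best response m2.
P3 against (A, M): payoffs 5, 7 → best response m2.
P3 against (A, R): payoffs 2, 4 → best response m2.
P3 against (B, L): payoffs 9, 3 → best response m1.
P3 against (B, M): payoffs 0, 5 → best response m2.
P3 against (B, R): payoffs 2, 8 → best response m2.
Mutual best responses: (B, M, m2).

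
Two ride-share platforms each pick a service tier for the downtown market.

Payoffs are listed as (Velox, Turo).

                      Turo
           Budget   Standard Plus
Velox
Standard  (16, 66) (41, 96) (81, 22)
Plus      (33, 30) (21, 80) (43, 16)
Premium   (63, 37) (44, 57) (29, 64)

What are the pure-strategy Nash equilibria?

(Standard, Budget): Velox can switch to Plus (16 → 33). Not NE.
(Standard, Standard): Velox can switch to Premium (41 → 44). Not NE.
(Standard, Plus): Turo can switch to Budget (22 → 66). Not NE.
(Plus, Budget): Velox can switch to Premium (33 → 63). Not NE.
(Plus, Standard): Velox can switch to Standard (21 → 41). Not NE.
(Plus, Plus): Velox can switch to Standard (43 → 81). Not NE.
(Premium, Budget): Turo can switch to Standard (37 → 57). Not NE.
(Premium, Standard): Turo can switch to Plus (57 → 64). Not NE.
(Premium, Plus): Velox can switch to Standard (29 → 81). Not NE.

This game has no pure Nash equilibrium.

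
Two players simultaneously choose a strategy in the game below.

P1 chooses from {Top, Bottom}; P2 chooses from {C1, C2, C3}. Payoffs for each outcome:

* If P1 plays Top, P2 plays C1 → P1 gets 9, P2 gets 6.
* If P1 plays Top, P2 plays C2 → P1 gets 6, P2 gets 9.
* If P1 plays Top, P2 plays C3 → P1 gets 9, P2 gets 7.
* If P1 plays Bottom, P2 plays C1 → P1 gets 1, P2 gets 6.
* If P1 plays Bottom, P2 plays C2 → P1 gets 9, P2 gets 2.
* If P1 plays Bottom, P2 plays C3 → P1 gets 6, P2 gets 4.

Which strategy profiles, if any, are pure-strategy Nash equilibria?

No pure-strategy Nash equilibrium.

P1 against C1: payoffs 9, 1 → best response Top.
P1 against C2: payoffs 6, 9 → best response Bottom.
P1 against C3: payoffs 9, 6 → best response Top.
P2 against Top: payoffs 6, 9, 7 → best response C2.
P2 against Bottom: payoffs 6, 2, 4 → best response C1.
No profile is a mutual best response for all players.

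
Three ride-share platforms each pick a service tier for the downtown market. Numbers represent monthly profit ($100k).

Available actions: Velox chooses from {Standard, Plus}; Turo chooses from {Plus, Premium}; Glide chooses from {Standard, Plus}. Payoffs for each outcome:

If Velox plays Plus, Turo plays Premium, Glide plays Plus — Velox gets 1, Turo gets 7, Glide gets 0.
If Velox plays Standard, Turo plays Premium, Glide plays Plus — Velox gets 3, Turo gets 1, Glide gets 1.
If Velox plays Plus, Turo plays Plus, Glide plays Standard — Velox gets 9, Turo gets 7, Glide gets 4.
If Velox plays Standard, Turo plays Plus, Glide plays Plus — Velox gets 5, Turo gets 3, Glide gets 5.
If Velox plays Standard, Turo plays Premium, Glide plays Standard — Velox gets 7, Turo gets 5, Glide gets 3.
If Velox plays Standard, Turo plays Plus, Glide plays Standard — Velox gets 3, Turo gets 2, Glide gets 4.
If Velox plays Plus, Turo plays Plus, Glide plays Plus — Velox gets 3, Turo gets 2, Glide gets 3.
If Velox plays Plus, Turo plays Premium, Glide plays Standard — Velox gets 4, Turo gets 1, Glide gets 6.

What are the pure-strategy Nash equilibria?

Velox against (Plus, Standard): payoffs 3, 9 → best response Plus.
Velox against (Plus, Plus): payoffs 5, 3 → best response Standard.
Velox against (Premium, Standard): payoffs 7, 4 → best response Standard.
Velox against (Premium, Plus): payoffs 3, 1 → best response Standard.
Turo against (Standard, Standard): payoffs 2, 5 → best response Premium.
Turo against (Standard, Plus): payoffs 3, 1 → best response Plus.
Turo against (Plus, Standard): payoffs 7, 1 → best response Plus.
Turo against (Plus, Plus): payoffs 2, 7 → best response Premium.
Glide against (Standard, Plus): payoffs 4, 5 → best response Plus.
Glide against (Standard, Premium): payoffs 3, 1 → best response Standard.
Glide against (Plus, Plus): payoffs 4, 3 → best response Standard.
Glide against (Plus, Premium): payoffs 6, 0 → best response Standard.
Mutual best responses: (Standard, Plus, Plus); (Standard, Premium, Standard); (Plus, Plus, Standard).

Pure-strategy Nash equilibria: (Standard, Plus, Plus); (Standard, Premium, Standard); (Plus, Plus, Standard)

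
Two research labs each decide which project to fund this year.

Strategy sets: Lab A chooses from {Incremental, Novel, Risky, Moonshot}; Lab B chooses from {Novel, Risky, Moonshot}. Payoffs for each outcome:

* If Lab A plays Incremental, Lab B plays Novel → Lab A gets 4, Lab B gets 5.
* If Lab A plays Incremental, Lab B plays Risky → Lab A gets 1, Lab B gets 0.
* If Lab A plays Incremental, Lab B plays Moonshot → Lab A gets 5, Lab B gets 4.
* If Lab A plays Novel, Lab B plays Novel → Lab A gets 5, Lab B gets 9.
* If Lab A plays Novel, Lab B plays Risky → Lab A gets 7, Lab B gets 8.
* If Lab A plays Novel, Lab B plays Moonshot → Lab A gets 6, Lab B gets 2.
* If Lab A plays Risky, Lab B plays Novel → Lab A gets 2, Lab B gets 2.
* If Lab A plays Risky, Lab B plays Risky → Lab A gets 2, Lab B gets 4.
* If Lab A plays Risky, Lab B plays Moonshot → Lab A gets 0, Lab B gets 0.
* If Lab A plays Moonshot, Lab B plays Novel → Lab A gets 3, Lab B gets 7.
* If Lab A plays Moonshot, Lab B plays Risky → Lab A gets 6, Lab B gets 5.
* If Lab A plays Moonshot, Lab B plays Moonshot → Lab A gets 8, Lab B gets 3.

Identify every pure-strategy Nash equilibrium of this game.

The unique pure-strategy Nash equilibrium is (Novel, Novel).

(Incremental, Novel): Lab A can switch to Novel (4 → 5). Not NE.
(Incremental, Risky): Lab A can switch to Novel (1 → 7). Not NE.
(Incremental, Moonshot): Lab A can switch to Novel (5 → 6). Not NE.
(Novel, Novel): Lab A gets 5, best alternative 4; Lab B gets 9, best alternative 8. No profitable deviation — NE.
(Novel, Risky): Lab B can switch to Novel (8 → 9). Not NE.
(Novel, Moonshot): Lab A can switch to Moonshot (6 → 8). Not NE.
(Risky, Novel): Lab A can switch to Incremental (2 → 4). Not NE.
(Risky, Risky): Lab A can switch to Novel (2 → 7). Not NE.
(Risky, Moonshot): Lab A can switch to Incremental (0 → 5). Not NE.
(Moonshot, Novel): Lab A can switch to Incremental (3 → 4). Not NE.
(Moonshot, Risky): Lab A can switch to Novel (6 → 7). Not NE.
(The remaining 1 profile has a profitable deviation by the same check.)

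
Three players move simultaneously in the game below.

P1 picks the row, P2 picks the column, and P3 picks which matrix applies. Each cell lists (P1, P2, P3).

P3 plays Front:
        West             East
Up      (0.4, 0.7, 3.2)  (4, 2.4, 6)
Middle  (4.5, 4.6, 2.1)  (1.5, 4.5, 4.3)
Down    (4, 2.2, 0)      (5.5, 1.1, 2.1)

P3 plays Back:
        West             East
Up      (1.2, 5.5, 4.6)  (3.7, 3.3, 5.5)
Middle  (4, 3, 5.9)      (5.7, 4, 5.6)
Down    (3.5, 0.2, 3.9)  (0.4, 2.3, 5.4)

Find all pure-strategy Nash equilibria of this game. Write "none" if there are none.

(Middle, East, Back)

For each player, find the best response to each opponent profile; mutual best responses are the pure NE.
P1 against (West, Front): payoffs 0.4, 4.5, 4 → best response Middle.
P1 against (West, Back): payoffs 1.2, 4, 3.5 → best response Middle.
P1 against (East, Front): payoffs 4, 1.5, 5.5 → best response Down.
P1 against (East, Back): payoffs 3.7, 5.7, 0.4 → best response Middle.
P2 against (Up, Front): payoffs 0.7, 2.4 → best response East.
P2 against (Up, Back): payoffs 5.5, 3.3 → best response West.
P2 against (Middle, Front): payoffs 4.6, 4.5 → best response West.
P2 against (Middle, Back): payoffs 3, 4 → best response East.
P2 against (Down, Front): payoffs 2.2, 1.1 → best response West.
P2 against (Down, Back): payoffs 0.2, 2.3 → best response East.
P3 against (Up, West): payoffs 3.2, 4.6 → best response Back.
P3 against (Up, East): payoffs 6, 5.5 → best response Front.
P3 against (Middle, West): payoffs 2.1, 5.9 → best response Back.
P3 against (Middle, East): payoffs 4.3, 5.6 → best response Back.
P3 against (Down, West): payoffs 0, 3.9 → best response Back.
P3 against (Down, East): payoffs 2.1, 5.4 → best response Back.
Mutual best responses: (Middle, East, Back).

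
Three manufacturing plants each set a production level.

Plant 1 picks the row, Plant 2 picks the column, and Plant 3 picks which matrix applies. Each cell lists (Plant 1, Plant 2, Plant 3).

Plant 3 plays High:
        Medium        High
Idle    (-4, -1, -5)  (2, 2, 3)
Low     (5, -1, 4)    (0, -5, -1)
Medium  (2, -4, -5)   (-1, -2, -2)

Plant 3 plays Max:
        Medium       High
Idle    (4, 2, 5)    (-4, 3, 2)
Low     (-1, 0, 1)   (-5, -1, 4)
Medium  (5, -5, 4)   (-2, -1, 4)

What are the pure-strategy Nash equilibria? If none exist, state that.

The pure Nash equilibria are (Idle, High, High), (Low, Medium, High), (Medium, High, Max).

Plant 1 against (Medium, High): payoffs -4, 5, 2 → best response Low.
Plant 1 against (Medium, Max): payoffs 4, -1, 5 → best response Medium.
Plant 1 against (High, High): payoffs 2, 0, -1 → best response Idle.
Plant 1 against (High, Max): payoffs -4, -5, -2 → best response Medium.
Plant 2 against (Idle, High): payoffs -1, 2 → best response High.
Plant 2 against (Idle, Max): payoffs 2, 3 → best response High.
Plant 2 against (Low, High): payoffs -1, -5 → best response Medium.
Plant 2 against (Low, Max): payoffs 0, -1 → best response Medium.
Plant 2 against (Medium, High): payoffs -4, -2 → best response High.
Plant 2 against (Medium, Max): payoffs -5, -1 → best response High.
Plant 3 against (Idle, Medium): payoffs -5, 5 → best response Max.
Plant 3 against (Idle, High): payoffs 3, 2 → best response High.
Plant 3 against (Low, Medium): payoffs 4, 1 → best response High.
Plant 3 against (Low, High): payoffs -1, 4 → best response Max.
Plant 3 against (Medium, Medium): payoffs -5, 4 → best response Max.
Plant 3 against (Medium, High): payoffs -2, 4 → best response Max.
Mutual best responses: (Idle, High, High); (Low, Medium, High); (Medium, High, Max).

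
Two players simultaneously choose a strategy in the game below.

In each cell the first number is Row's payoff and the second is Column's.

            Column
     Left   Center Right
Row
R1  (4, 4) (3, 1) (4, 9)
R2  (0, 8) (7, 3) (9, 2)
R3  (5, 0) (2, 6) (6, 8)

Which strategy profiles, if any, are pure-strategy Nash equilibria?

(R1, Left): Row can switch to R3 (4 → 5). Not NE.
(R1, Center): Row can switch to R2 (3 → 7). Not NE.
(R1, Right): Row can switch to R2 (4 → 9). Not NE.
(R2, Left): Row can switch to R1 (0 → 4). Not NE.
(R2, Center): Column can switch to Left (3 → 8). Not NE.
(R2, Right): Column can switch to Left (2 → 8). Not NE.
(R3, Left): Column can switch to Center (0 → 6). Not NE.
(R3, Center): Row can switch to R1 (2 → 3). Not NE.
(The remaining 1 profile has a profitable deviation by the same check.)

No pure-strategy Nash equilibrium.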